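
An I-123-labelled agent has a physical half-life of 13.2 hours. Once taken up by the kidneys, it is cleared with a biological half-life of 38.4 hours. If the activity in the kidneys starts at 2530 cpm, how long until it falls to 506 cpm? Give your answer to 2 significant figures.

1/t_eff = 1/t_phys + 1/t_biol = 1/13.2 + 1/38.4 = 0.1018 per hour.
t_eff = 13.2 × 38.4 / (13.2 + 38.4) ≈ 9.8233 hours.
n = log₂(2530/506) ≈ 2.3219; t = 2.3219 × 9.8233 ≈ 22.809 hours.

23 hours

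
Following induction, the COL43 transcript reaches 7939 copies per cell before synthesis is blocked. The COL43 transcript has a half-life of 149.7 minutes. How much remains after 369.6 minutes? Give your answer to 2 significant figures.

1400 copies per cell

Number of half-lives: n = 369.6/149.7 ≈ 2.4689.
Remaining = 7939 × (1/2)^2.4689 = 7939 × 0.18062 ≈ 1434 copies per cell.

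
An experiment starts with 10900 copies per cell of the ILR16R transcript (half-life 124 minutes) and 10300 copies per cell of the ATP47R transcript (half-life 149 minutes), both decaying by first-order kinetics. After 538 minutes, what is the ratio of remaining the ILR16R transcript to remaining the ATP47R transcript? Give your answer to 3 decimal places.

0.639

ILR16R transcript: 10900 × (1/2)^(538/124) = 10900 × (1/2)^4.3387 ≈ 538.7 copies per cell.
ATP47R transcript: 10300 × (1/2)^(538/149) = 10300 × (1/2)^3.6107 ≈ 843.13 copies per cell.
Ratio ≈ 538.7 / 843.13 ≈ 0.63892.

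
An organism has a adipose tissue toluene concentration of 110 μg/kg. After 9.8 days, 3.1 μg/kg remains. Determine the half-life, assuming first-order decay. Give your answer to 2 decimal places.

1.90 days

A/A₀ = 3.1/110 ≈ 0.028182.
n = log₂(35.484) ≈ 5.1491 half-lives elapsed in 9.8 days.
t½ = 9.8/5.1491 ≈ 1.9032 days.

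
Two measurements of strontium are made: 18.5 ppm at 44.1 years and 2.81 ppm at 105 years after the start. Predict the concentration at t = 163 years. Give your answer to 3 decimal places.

Over Δt = 105 − 44.1 = 60.9 years, the level fell by a factor of 18.5/2.81 ≈ 6.5836.
n = log₂(6.5836) ≈ 2.7189 half-lives, so t½ = 60.9/2.7189 ≈ 22.399 years.
From t = 105 to t = 163: 2.81 × (1/2)^((163−105)/22.399) ≈ 0.46689 ppm.

0.467 ppm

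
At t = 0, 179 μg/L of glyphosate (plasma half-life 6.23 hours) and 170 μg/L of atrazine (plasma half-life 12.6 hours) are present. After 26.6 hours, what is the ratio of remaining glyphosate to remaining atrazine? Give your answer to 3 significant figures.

glyphosate: 179 × (1/2)^(26.6/6.23) = 179 × (1/2)^4.2697 ≈ 9.2802 μg/L.
atrazine: 170 × (1/2)^(26.6/12.6) = 170 × (1/2)^2.1111 ≈ 39.35 μg/L.
Ratio ≈ 9.2802 / 39.35 ≈ 0.23584.

0.236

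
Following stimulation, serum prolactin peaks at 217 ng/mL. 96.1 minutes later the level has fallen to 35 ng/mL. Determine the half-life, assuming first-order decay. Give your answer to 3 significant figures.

A/A₀ = 35/217 ≈ 0.16129.
n = log₂(6.2) ≈ 2.6323 half-lives elapsed in 96.1 minutes.
t½ = 96.1/2.6323 ≈ 36.508 minutes.

36.5 minutes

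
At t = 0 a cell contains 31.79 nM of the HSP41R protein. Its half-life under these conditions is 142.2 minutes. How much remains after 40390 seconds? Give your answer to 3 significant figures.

Convert the elapsed time: 40390 seconds = 673.167 minutes.
Number of half-lives: n = 673.167/142.2 ≈ 4.7339.
Remaining = 31.79 × (1/2)^4.7339 = 31.79 × 0.037579 ≈ 1.1946 nM.

1.19 nM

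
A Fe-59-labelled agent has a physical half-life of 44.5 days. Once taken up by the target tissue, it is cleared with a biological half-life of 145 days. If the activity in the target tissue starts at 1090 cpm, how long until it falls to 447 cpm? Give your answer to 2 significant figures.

44 days

1/t_eff = 1/t_phys + 1/t_biol = 1/44.5 + 1/145 = 0.029368 per day.
t_eff = 44.5 × 145 / (44.5 + 145) ≈ 34.05 days.
n = log₂(1090/447) ≈ 1.286; t = 1.286 × 34.05 ≈ 43.788 days.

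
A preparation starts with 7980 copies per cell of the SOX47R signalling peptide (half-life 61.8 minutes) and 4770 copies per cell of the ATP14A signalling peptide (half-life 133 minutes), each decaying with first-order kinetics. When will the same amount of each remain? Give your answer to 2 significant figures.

86 minutes

Set 7980·(1/2)^(t/61.8) = 4770·(1/2)^(t/133).
Taking log₂: log₂(7980/4770) = t·(1/61.8 − 1/133).
log₂(1.673) = 0.7424; 1/61.8 − 1/133 = 0.0086624.
t = 0.7424 / 0.0086624 ≈ 85.703 minutes.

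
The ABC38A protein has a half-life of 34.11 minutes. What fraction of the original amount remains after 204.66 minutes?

0.015625

n = 204.66/34.11 ≈ 6 half-lives.
Fraction remaining = (1/2)^6 ≈ 0.015625.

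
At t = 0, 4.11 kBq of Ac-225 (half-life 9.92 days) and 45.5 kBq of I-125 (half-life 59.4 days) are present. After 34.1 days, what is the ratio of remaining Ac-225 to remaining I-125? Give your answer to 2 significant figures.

Ac-225: 4.11 × (1/2)^(34.1/9.92) = 4.11 × (1/2)^3.4375 ≈ 0.37936 kBq.
I-125: 45.5 × (1/2)^(34.1/59.4) = 45.5 × (1/2)^0.57407 ≈ 30.563 kBq.
Ratio ≈ 0.37936 / 30.563 ≈ 0.012412.

0.012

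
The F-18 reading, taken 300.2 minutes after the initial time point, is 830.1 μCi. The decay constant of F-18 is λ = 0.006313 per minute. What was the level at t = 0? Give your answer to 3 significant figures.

t½ = ln 2 / λ = 0.69315 / 0.006313 ≈ 109.8 minutes.
Number of half-lives elapsed: n = 300.2/109.8 ≈ 2.7341.
A₀ = A × 2^n = 830.1 × 2^2.7341 = 830.1 × 6.6536 ≈ 5523.2 μCi.

5520 μCi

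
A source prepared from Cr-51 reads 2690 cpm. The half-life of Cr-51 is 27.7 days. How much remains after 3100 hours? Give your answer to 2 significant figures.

110 cpm

Convert the elapsed time: 3100 hours = 129.167 days.
Number of half-lives: n = 129.167/27.7 ≈ 4.6631.
Remaining = 2690 × (1/2)^4.6631 = 2690 × 0.039471 ≈ 106.18 cpm.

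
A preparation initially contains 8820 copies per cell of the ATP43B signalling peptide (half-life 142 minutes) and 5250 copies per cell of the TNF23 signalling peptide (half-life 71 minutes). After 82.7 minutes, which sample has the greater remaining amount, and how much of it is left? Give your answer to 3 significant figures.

ATP43B signalling peptide: 8820 × (1/2)^0.58239 ≈ 5890.5 copies per cell.
TNF23 signalling peptide: 5250 × (1/2)^1.1648 ≈ 2341.7 copies per cell.
ATP43B signalling peptide has more remaining, at ≈ 5890.5 copies per cell.

ATP43B signalling peptide, 5890 copies per cell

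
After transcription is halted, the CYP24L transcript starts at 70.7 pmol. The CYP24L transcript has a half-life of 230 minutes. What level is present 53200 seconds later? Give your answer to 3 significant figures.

4.89 pmol

Convert the elapsed time: 53200 seconds = 886.667 minutes.
Number of half-lives: n = 886.667/230 ≈ 3.8551.
Remaining = 70.7 × (1/2)^3.8551 = 70.7 × 0.069105 ≈ 4.8857 pmol.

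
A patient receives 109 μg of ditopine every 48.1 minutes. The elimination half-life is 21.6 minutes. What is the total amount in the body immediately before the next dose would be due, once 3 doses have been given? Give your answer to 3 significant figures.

29.3 μg

The 3 doses were given 144.3, 96.2, 48.1 minutes ago.
Total = 109·(1/2)^(144.3/21.6) + 109·(1/2)^(96.2/21.6) + 109·(1/2)^(48.1/21.6)
      = 1.0626 + 4.9743 + 23.285 ≈ 29.322 μg.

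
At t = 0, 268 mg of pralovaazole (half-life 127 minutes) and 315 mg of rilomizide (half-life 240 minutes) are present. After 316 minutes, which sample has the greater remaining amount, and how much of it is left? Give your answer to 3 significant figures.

rilomizide, 126 mg

pralovaazole: 268 × (1/2)^2.4882 ≈ 47.766 mg.
rilomizide: 315 × (1/2)^1.3167 ≈ 126.46 mg.
Rilomizide has more remaining, at ≈ 126.46 mg.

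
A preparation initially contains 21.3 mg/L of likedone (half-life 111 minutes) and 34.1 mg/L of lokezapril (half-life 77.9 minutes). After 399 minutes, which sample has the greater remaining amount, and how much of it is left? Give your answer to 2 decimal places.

likedone: 21.3 × (1/2)^3.5946 ≈ 1.7632 mg/L.
lokezapril: 34.1 × (1/2)^5.122 ≈ 0.97925 mg/L.
Likedone has more remaining, at ≈ 1.7632 mg/L.

likedone, 1.76 mg/L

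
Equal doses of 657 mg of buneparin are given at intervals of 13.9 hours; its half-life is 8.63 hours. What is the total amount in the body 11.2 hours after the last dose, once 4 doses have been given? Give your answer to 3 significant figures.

The 4 doses were given 52.9, 39, 25.1, 11.2 hours ago.
Total = 657·(1/2)^(52.9/8.63) + 657·(1/2)^(39/8.63) + 657·(1/2)^(25.1/8.63) + 657·(1/2)^(11.2/8.63)
      = 9.3825 + 28.653 + 87.505 + 267.23 ≈ 392.77 mg.

393 mg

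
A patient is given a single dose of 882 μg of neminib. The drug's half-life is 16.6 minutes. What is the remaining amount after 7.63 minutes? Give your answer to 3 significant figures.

641 μg

Number of half-lives: n = 7.63/16.6 ≈ 0.45964.
Remaining = 882 × (1/2)^0.45964 = 882 × 0.72717 ≈ 641.36 μg.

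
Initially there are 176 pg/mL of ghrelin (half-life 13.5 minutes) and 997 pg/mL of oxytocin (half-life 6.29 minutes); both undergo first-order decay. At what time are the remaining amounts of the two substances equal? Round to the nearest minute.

Set 176·(1/2)^(t/13.5) = 997·(1/2)^(t/6.29).
Taking log₂: log₂(176/997) = t·(1/13.5 − 1/6.29).
log₂(0.17653) = -2.502; 1/13.5 − 1/6.29 = -0.084908.
t = -2.502 / -0.084908 ≈ 29.467 minutes.

29 minutes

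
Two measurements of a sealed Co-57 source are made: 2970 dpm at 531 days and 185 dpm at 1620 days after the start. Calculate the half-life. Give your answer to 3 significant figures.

Over Δt = 1620 − 531 = 1089 days, the level fell by a factor of 2970/185 ≈ 16.054.
n = log₂(16.054) ≈ 4.0049 half-lives, so t½ = 1089/4.0049 ≈ 271.92 days.

272 days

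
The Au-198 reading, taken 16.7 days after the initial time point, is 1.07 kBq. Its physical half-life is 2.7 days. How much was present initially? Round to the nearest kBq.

78 kBq

Number of half-lives elapsed: n = 16.7/2.7 ≈ 6.1852.
A₀ = A × 2^n = 1.07 × 2^6.1852 = 1.07 × 72.766 ≈ 77.859 kBq.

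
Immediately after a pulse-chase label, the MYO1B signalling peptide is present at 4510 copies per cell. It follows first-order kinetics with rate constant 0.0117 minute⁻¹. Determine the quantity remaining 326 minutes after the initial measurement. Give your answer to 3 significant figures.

99.5 copies per cell

t½ = ln 2 / k = 0.69315 / 0.0117 ≈ 59.243 minutes.
Number of half-lives: n = 326/59.243 ≈ 5.5027.
Remaining = 4510 × (1/2)^5.5027 = 4510 × 0.022055 ≈ 99.47 copies per cell.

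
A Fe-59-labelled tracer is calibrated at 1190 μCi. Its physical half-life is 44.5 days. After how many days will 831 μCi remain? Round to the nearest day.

23 days

Fraction remaining = 831/1190 ≈ 0.69832.
n = log₂(1190/831) = ln(1.432)/ln 2 ≈ 0.51804 half-lives.
t = n × t½ = 0.51804 × 44.5 ≈ 23.053 days.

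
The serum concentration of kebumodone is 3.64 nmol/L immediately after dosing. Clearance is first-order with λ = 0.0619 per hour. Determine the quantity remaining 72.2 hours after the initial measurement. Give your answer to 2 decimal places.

t½ = ln 2 / λ = 0.69315 / 0.0619 ≈ 11.198 hours.
Number of half-lives: n = 72.2/11.198 ≈ 6.4477.
Remaining = 3.64 × (1/2)^6.4477 = 3.64 × 0.011457 ≈ 0.041702 nmol/L.

0.04 nmol/L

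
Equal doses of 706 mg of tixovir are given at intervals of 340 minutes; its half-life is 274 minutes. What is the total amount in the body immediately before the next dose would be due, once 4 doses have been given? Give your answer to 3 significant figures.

The 4 doses were given 1360, 1020, 680, 340 minutes ago.
Total = 706·(1/2)^(1360/274) + 706·(1/2)^(1020/274) + 706·(1/2)^(680/274) + 706·(1/2)^(340/274)
      = 22.628 + 53.479 + 126.39 + 298.72 ≈ 501.22 mg.

501 mg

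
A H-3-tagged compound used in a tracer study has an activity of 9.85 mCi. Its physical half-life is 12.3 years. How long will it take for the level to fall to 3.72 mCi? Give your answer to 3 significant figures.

Fraction remaining = 3.72/9.85 ≈ 0.37766.
n = log₂(9.85/3.72) = ln(2.6478)/ln 2 ≈ 1.4048 half-lives.
t = n × t½ = 1.4048 × 12.3 ≈ 17.279 years.

17.3 years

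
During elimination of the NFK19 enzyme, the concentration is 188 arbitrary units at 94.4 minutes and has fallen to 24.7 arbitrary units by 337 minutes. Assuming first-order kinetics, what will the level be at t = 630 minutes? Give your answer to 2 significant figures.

2.1 arbitrary units

Over Δt = 337 − 94.4 = 242.6 minutes, the level fell by a factor of 188/24.7 ≈ 7.6113.
n = log₂(7.6113) ≈ 2.9281 half-lives, so t½ = 242.6/2.9281 ≈ 82.851 minutes.
From t = 337 to t = 630: 24.7 × (1/2)^((630−337)/82.851) ≈ 2.1287 arbitrary units.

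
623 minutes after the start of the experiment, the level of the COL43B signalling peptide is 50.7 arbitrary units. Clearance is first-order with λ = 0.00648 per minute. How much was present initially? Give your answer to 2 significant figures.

t½ = ln 2 / λ = 0.69315 / 0.00648 ≈ 106.97 minutes.
Number of half-lives elapsed: n = 623/106.97 ≈ 5.8242.
A₀ = A × 2^n = 50.7 × 2^5.8242 = 50.7 × 56.658 ≈ 2872.6 arbitrary units.

2900 arbitrary units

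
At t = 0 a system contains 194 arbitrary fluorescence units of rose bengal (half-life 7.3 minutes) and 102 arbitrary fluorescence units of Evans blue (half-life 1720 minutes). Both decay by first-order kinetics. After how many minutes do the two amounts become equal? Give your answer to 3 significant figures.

Set 194·(1/2)^(t/7.3) = 102·(1/2)^(t/1720).
Taking log₂: log₂(194/102) = t·(1/7.3 − 1/1720).
log₂(1.902) = 0.92749; 1/7.3 − 1/1720 = 0.1364.
t = 0.92749 / 0.1364 ≈ 6.7995 minutes.

6.80 minutes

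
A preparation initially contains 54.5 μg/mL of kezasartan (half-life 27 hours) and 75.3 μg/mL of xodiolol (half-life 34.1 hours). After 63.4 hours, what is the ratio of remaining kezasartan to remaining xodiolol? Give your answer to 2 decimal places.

kezasartan: 54.5 × (1/2)^(63.4/27) = 54.5 × (1/2)^2.3481 ≈ 10.704 μg/mL.
xodiolol: 75.3 × (1/2)^(63.4/34.1) = 75.3 × (1/2)^1.8592 ≈ 20.754 μg/mL.
Ratio ≈ 10.704 / 20.754 ≈ 0.51573.

0.52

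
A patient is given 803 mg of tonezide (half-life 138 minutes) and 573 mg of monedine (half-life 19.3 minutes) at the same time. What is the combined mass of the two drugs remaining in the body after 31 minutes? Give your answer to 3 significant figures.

tonezide: 803 × (1/2)^(31/138) = 803 × (1/2)^0.22464 ≈ 687.22 mg.
monedine: 573 × (1/2)^(31/19.3) = 573 × (1/2)^1.6062 ≈ 188.21 mg.
Total = 687.22 + 188.21 ≈ 875.42 mg.

875 mg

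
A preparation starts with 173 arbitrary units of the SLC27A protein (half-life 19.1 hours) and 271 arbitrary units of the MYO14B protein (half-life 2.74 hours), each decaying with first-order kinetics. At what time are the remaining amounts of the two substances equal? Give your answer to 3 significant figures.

2.07 hours

Set 173·(1/2)^(t/19.1) = 271·(1/2)^(t/2.74).
Taking log₂: log₂(173/271) = t·(1/19.1 − 1/2.74).
log₂(0.63838) = -0.64752; 1/19.1 − 1/2.74 = -0.31261.
t = -0.64752 / -0.31261 ≈ 2.0714 hours.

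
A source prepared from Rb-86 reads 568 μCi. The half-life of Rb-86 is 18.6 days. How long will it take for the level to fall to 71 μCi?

55.8 days

71/568 = 1/8, so 3 half-lives have elapsed.
t = 3 × 18.6 = 55.8 days.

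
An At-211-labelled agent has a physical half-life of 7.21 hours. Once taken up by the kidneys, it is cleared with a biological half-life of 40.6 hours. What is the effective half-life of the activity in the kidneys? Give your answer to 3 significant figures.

1/t_eff = 1/t_phys + 1/t_biol = 1/7.21 + 1/40.6 = 0.16333 per hour.
t_eff = 7.21 × 40.6 / (7.21 + 40.6) ≈ 6.1227 hours.

6.12 hours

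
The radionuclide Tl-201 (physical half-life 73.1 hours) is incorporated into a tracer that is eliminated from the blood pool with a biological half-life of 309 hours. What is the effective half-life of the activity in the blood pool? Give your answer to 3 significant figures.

1/t_eff = 1/t_phys + 1/t_biol = 1/73.1 + 1/309 = 0.016916 per hour.
t_eff = 73.1 × 309 / (73.1 + 309) ≈ 59.115 hours.

59.1 hours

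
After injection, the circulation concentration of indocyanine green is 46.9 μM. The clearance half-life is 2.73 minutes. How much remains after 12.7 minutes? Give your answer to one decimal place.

Number of half-lives: n = 12.7/2.73 ≈ 4.652.
Remaining = 46.9 × (1/2)^4.652 = 46.9 × 0.039774 ≈ 1.8654 μM.

1.9 μM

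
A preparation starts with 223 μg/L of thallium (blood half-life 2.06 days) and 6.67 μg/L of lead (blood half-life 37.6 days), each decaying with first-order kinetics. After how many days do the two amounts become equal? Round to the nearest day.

11 days

Set 223·(1/2)^(t/2.06) = 6.67·(1/2)^(t/37.6).
Taking log₂: log₂(223/6.67) = t·(1/2.06 − 1/37.6).
log₂(33.433) = 5.0632; 1/2.06 − 1/37.6 = 0.45884.
t = 5.0632 / 0.45884 ≈ 11.035 days.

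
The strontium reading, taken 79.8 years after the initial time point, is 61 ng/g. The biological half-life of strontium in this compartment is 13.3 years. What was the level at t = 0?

Number of half-lives elapsed: n = 79.8/13.3 ≈ 6.
A₀ = A × 2^n = 61 × 2^6 = 61 × 64 ≈ 3904 ng/g.

3904 ng/g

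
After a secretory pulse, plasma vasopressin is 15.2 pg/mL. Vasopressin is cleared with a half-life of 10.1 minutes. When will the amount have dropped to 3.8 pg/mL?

3.8/15.2 = 1/4, so 2 half-lives have elapsed.
t = 2 × 10.1 = 20.2 minutes.

20.2 minutes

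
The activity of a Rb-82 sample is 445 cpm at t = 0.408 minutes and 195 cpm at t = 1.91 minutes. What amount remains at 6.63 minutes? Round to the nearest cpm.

Over Δt = 1.91 − 0.408 = 1.502 minutes, the level fell by a factor of 445/195 ≈ 2.2821.
n = log₂(2.2821) ≈ 1.1903 half-lives, so t½ = 1.502/1.1903 ≈ 1.2618 minutes.
From t = 1.91 to t = 6.63: 195 × (1/2)^((6.63−1.91)/1.2618) ≈ 14.588 cpm.

15 cpm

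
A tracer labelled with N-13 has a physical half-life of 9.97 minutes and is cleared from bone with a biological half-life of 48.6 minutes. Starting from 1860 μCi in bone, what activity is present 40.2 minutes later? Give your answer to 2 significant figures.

64 μCi

1/t_eff = 1/t_phys + 1/t_biol = 1/9.97 + 1/48.6 = 0.12088 per minute.
t_eff = 9.97 × 48.6 / (9.97 + 48.6) ≈ 8.2729 minutes.
Remaining = 1860 × (1/2)^(40.2/8.2729) = 1860 × (1/2)^4.8593 ≈ 64.081 μCi.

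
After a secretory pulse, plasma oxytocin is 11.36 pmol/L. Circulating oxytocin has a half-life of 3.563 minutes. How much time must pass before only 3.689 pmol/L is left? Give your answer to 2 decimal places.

Fraction remaining = 3.689/11.36 ≈ 0.32474.
n = log₂(11.36/3.689) = ln(3.0794)/ln 2 ≈ 1.6227 half-lives.
t = n × t½ = 1.6227 × 3.563 ≈ 5.7815 minutes.

5.78 minutes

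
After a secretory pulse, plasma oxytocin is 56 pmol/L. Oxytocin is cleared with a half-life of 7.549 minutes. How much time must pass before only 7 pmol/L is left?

7/56 = 1/8, so 3 half-lives have elapsed.
t = 3 × 7.549 = 22.647 minutes.

22.647 minutes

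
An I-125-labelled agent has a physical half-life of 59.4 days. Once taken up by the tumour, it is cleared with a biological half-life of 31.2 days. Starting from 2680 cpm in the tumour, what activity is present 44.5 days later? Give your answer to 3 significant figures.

593 cpm

1/t_eff = 1/t_phys + 1/t_biol = 1/59.4 + 1/31.2 = 0.048886 per day.
t_eff = 59.4 × 31.2 / (59.4 + 31.2) ≈ 20.456 days.
Remaining = 2680 × (1/2)^(44.5/20.456) = 2680 × (1/2)^2.1754 ≈ 593.28 cpm.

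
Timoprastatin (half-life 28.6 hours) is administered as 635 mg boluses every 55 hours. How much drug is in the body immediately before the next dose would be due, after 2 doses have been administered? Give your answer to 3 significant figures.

212 mg

The 2 doses were given 110, 55 hours ago.
Total = 635·(1/2)^(110/28.6) + 635·(1/2)^(55/28.6)
      = 44.154 + 167.44 ≈ 211.6 mg.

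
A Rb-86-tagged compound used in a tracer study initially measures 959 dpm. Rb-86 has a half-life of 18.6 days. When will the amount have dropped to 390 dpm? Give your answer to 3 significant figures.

Fraction remaining = 390/959 ≈ 0.40667.
n = log₂(959/390) = ln(2.459)/ln 2 ≈ 1.2981 half-lives.
t = n × t½ = 1.2981 × 18.6 ≈ 24.144 days.

24.1 days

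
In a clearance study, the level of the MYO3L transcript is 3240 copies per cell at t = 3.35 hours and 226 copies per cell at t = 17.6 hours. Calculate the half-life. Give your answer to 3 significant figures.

Over Δt = 17.6 − 3.35 = 14.25 hours, the level fell by a factor of 3240/226 ≈ 14.336.
n = log₂(14.336) ≈ 3.8416 half-lives, so t½ = 14.25/3.8416 ≈ 3.7094 hours.

3.71 hours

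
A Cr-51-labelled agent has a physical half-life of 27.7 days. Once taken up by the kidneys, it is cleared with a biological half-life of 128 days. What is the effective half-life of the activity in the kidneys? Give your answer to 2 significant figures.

1/t_eff = 1/t_phys + 1/t_biol = 1/27.7 + 1/128 = 0.043914 per day.
t_eff = 27.7 × 128 / (27.7 + 128) ≈ 22.772 days.

23 days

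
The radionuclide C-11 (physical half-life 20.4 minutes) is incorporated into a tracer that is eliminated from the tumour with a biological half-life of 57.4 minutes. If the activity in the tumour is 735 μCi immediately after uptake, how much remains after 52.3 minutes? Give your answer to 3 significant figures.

66.1 μCi

1/t_eff = 1/t_phys + 1/t_biol = 1/20.4 + 1/57.4 = 0.066441 per minute.
t_eff = 20.4 × 57.4 / (20.4 + 57.4) ≈ 15.051 minutes.
Remaining = 735 × (1/2)^(52.3/15.051) = 735 × (1/2)^3.4749 ≈ 66.107 μCi.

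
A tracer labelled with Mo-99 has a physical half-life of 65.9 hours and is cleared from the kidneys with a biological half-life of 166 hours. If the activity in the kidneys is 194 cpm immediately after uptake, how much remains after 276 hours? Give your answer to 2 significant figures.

3.4 cpm

1/t_eff = 1/t_phys + 1/t_biol = 1/65.9 + 1/166 = 0.021199 per hour.
t_eff = 65.9 × 166 / (65.9 + 166) ≈ 47.173 hours.
Remaining = 194 × (1/2)^(276/47.173) = 194 × (1/2)^5.8508 ≈ 3.3615 cpm.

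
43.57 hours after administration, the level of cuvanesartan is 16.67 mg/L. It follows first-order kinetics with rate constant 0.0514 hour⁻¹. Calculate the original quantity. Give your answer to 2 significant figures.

160 mg/L

t½ = ln 2 / k = 0.69315 / 0.0514 ≈ 13.485 hours.
Number of half-lives elapsed: n = 43.57/13.485 ≈ 3.2309.
A₀ = A × 2^n = 16.67 × 2^3.2309 = 16.67 × 9.3886 ≈ 156.51 mg/L.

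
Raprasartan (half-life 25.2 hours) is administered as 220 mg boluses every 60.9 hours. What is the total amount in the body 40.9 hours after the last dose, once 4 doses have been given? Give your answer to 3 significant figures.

87.8 mg

The 4 doses were given 223.6, 162.7, 101.8, 40.9 hours ago.
Total = 220·(1/2)^(223.6/25.2) + 220·(1/2)^(162.7/25.2) + 220·(1/2)^(101.8/25.2) + 220·(1/2)^(40.9/25.2)
      = 0.46922 + 2.5053 + 13.377 + 71.424 ≈ 87.776 mg.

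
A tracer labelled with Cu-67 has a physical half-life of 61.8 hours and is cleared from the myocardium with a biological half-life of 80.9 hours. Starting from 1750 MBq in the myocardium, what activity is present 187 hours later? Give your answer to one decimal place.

1/t_eff = 1/t_phys + 1/t_biol = 1/61.8 + 1/80.9 = 0.028542 per hour.
t_eff = 61.8 × 80.9 / (61.8 + 80.9) ≈ 35.036 hours.
Remaining = 1750 × (1/2)^(187/35.036) = 1750 × (1/2)^5.3374 ≈ 43.284 MBq.

43.3 MBq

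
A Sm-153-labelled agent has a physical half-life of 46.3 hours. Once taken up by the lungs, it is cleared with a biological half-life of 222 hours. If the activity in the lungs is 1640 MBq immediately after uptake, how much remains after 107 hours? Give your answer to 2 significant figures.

240 MBq

1/t_eff = 1/t_phys + 1/t_biol = 1/46.3 + 1/222 = 0.026103 per hour.
t_eff = 46.3 × 222 / (46.3 + 222) ≈ 38.31 hours.
Remaining = 1640 × (1/2)^(107/38.31) = 1640 × (1/2)^2.793 ≈ 236.63 MBq.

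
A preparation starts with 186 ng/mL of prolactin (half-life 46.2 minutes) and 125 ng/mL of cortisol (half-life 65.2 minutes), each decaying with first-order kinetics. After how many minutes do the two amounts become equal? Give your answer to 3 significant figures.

Set 186·(1/2)^(t/46.2) = 125·(1/2)^(t/65.2).
Taking log₂: log₂(186/125) = t·(1/46.2 − 1/65.2).
log₂(1.488) = 0.57337; 1/46.2 − 1/65.2 = 0.0063076.
t = 0.57337 / 0.0063076 ≈ 90.902 minutes.

90.9 minutes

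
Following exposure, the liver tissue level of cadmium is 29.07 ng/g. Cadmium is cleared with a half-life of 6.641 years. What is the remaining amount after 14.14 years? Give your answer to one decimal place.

Number of half-lives: n = 14.14/6.641 ≈ 2.1292.
Remaining = 29.07 × (1/2)^2.1292 = 29.07 × 0.22858 ≈ 6.645 ng/g.

6.6 ng/g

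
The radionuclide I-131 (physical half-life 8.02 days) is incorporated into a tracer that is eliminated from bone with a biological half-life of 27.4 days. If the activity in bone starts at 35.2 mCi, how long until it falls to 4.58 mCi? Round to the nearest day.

1/t_eff = 1/t_phys + 1/t_biol = 1/8.02 + 1/27.4 = 0.16118 per day.
t_eff = 8.02 × 27.4 / (8.02 + 27.4) ≈ 6.2041 days.
n = log₂(35.2/4.58) ≈ 2.9422; t = 2.9422 × 6.2041 ≈ 18.253 days.

18 days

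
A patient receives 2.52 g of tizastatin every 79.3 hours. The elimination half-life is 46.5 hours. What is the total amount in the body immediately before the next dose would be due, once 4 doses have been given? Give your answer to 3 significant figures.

1.10 g

The 4 doses were given 317.2, 237.9, 158.6, 79.3 hours ago.
Total = 2.52·(1/2)^(317.2/46.5) + 2.52·(1/2)^(237.9/46.5) + 2.52·(1/2)^(158.6/46.5) + 2.52·(1/2)^(79.3/46.5)
      = 0.02228 + 0.072659 + 0.23695 + 0.77274 ≈ 1.1046 g.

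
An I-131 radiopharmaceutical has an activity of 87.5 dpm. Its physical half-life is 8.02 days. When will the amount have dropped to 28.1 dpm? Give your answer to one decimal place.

13.1 days

Fraction remaining = 28.1/87.5 ≈ 0.32114.
n = log₂(87.5/28.1) = ln(3.1139)/ln 2 ≈ 1.6387 half-lives.
t = n × t½ = 1.6387 × 8.02 ≈ 13.142 days.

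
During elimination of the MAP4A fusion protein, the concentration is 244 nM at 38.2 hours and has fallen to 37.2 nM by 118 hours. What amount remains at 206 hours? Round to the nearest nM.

Over Δt = 118 − 38.2 = 79.8 hours, the level fell by a factor of 244/37.2 ≈ 6.5591.
n = log₂(6.5591) ≈ 2.7135 half-lives, so t½ = 79.8/2.7135 ≈ 29.408 hours.
From t = 118 to t = 206: 37.2 × (1/2)^((206−118)/29.408) ≈ 4.6748 nM.

5 nM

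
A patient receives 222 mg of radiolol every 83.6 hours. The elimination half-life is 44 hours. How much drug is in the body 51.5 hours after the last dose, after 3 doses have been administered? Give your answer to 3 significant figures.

132 mg

The 3 doses were given 218.7, 135.1, 51.5 hours ago.
Total = 222·(1/2)^(218.7/44) + 222·(1/2)^(135.1/44) + 222·(1/2)^(51.5/44)
      = 7.081 + 26.427 + 98.63 ≈ 132.14 mg.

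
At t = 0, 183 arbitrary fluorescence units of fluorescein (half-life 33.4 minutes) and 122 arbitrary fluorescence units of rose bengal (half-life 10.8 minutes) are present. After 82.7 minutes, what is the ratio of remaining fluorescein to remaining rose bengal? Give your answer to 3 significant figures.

54.4

fluorescein: 183 × (1/2)^(82.7/33.4) = 183 × (1/2)^2.476 ≈ 32.892 arbitrary fluorescence units.
rose bengal: 122 × (1/2)^(82.7/10.8) = 122 × (1/2)^7.6574 ≈ 0.6043 arbitrary fluorescence units.
Ratio ≈ 32.892 / 0.6043 ≈ 54.43.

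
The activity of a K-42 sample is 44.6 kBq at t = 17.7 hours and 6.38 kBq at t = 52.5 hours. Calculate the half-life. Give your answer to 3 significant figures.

12.4 hours

Over Δt = 52.5 − 17.7 = 34.8 hours, the level fell by a factor of 44.6/6.38 ≈ 6.9906.
n = log₂(6.9906) ≈ 2.8054 half-lives, so t½ = 34.8/2.8054 ≈ 12.405 hours.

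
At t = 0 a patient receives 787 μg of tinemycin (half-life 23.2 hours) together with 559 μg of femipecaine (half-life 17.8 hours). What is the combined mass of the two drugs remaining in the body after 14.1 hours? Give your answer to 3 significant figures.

tinemycin: 787 × (1/2)^(14.1/23.2) = 787 × (1/2)^0.60776 ≈ 516.44 μg.
femipecaine: 559 × (1/2)^(14.1/17.8) = 559 × (1/2)^0.79213 ≈ 322.82 μg.
Total = 516.44 + 322.82 ≈ 839.26 μg.

839 μg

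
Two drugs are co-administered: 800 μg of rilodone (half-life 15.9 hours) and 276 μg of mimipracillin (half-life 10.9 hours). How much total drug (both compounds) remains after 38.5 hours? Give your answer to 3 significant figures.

173 μg

rilodone: 800 × (1/2)^(38.5/15.9) = 800 × (1/2)^2.4214 ≈ 149.34 μg.
mimipracillin: 276 × (1/2)^(38.5/10.9) = 276 × (1/2)^3.5321 ≈ 23.858 μg.
Total = 149.34 + 23.858 ≈ 173.2 μg.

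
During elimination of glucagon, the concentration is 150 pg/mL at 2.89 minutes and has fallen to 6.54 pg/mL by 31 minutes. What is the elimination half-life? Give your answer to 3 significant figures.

6.22 minutes

Over Δt = 31 − 2.89 = 28.11 minutes, the level fell by a factor of 150/6.54 ≈ 22.936.
n = log₂(22.936) ≈ 4.5195 half-lives, so t½ = 28.11/4.5195 ≈ 6.2197 minutes.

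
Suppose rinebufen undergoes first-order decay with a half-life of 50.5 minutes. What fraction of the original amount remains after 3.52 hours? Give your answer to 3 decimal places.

0.055

3.52 hours = 211.2 minutes.
n = 211.2/50.5 ≈ 4.1822 half-lives.
Fraction remaining = (1/2)^4.1822 ≈ 0.055086.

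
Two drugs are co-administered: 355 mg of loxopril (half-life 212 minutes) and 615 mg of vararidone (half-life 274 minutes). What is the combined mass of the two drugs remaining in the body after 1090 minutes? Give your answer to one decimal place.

loxopril: 355 × (1/2)^(1090/212) = 355 × (1/2)^5.1415 ≈ 10.057 mg.
vararidone: 615 × (1/2)^(1090/274) = 615 × (1/2)^3.9781 ≈ 39.025 mg.
Total = 10.057 + 39.025 ≈ 49.083 mg.

49.1 mg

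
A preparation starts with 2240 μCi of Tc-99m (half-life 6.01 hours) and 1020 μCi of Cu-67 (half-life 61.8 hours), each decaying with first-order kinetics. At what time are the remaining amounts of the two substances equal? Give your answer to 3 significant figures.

Set 2240·(1/2)^(t/6.01) = 1020·(1/2)^(t/61.8).
Taking log₂: log₂(2240/1020) = t·(1/6.01 − 1/61.8).
log₂(2.1961) = 1.1349; 1/6.01 − 1/61.8 = 0.15021.
t = 1.1349 / 0.15021 ≈ 7.5557 hours.

7.56 hours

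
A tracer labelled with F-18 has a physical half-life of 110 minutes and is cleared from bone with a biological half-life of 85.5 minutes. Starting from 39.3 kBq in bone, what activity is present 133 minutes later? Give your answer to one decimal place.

5.8 kBq

1/t_eff = 1/t_phys + 1/t_biol = 1/110 + 1/85.5 = 0.020787 per minute.
t_eff = 110 × 85.5 / (110 + 85.5) ≈ 48.107 minutes.
Remaining = 39.3 × (1/2)^(133/48.107) = 39.3 × (1/2)^2.7646 ≈ 5.783 kBq.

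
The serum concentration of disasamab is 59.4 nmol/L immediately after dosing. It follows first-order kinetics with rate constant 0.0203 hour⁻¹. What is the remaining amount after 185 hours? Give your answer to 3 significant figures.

t½ = ln 2 / λ = 0.69315 / 0.0203 ≈ 34.145 hours.
Number of half-lives: n = 185/34.145 ≈ 5.418.
Remaining = 59.4 × (1/2)^5.418 = 59.4 × 0.023389 ≈ 1.3893 nmol/L.

1.39 nmol/L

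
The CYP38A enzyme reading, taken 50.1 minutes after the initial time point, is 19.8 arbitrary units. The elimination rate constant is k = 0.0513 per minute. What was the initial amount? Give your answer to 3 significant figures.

t½ = ln 2 / k = 0.69315 / 0.0513 ≈ 13.512 minutes.
Number of half-lives elapsed: n = 50.1/13.512 ≈ 3.7079.
A₀ = A × 2^n = 19.8 × 2^3.7079 = 19.8 × 13.068 ≈ 258.74 arbitrary units.

259 arbitrary units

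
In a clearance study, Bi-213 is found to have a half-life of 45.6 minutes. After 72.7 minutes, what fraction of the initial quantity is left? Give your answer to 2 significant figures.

n = 72.7/45.6 ≈ 1.5943 half-lives.
Fraction remaining = (1/2)^1.5943 ≈ 0.33118.

0.33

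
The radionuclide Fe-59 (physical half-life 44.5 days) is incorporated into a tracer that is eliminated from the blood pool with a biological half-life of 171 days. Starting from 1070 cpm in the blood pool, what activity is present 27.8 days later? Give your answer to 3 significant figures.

620 cpm

1/t_eff = 1/t_phys + 1/t_biol = 1/44.5 + 1/171 = 0.02832 per day.
t_eff = 44.5 × 171 / (44.5 + 171) ≈ 35.311 days.
Remaining = 1070 × (1/2)^(27.8/35.311) = 1070 × (1/2)^0.78729 ≈ 619.99 cpm.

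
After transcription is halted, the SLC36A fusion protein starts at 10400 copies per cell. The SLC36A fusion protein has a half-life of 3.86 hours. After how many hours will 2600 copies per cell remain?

2600/10400 = 1/4, so 2 half-lives have elapsed.
t = 2 × 3.86 = 7.72 hours.

7.72 hours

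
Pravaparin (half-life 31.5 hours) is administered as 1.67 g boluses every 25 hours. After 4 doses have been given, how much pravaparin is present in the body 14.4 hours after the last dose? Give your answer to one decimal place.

2.6 g

The 4 doses were given 89.4, 64.4, 39.4, 14.4 hours ago.
Total = 1.67·(1/2)^(89.4/31.5) + 1.67·(1/2)^(64.4/31.5) + 1.67·(1/2)^(39.4/31.5) + 1.67·(1/2)^(14.4/31.5)
      = 0.23354 + 0.40483 + 0.70176 + 1.2165 ≈ 2.5566 g.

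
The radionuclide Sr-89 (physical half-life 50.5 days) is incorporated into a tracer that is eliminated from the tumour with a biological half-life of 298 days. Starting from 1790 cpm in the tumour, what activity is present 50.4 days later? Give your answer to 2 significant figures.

1/t_eff = 1/t_phys + 1/t_biol = 1/50.5 + 1/298 = 0.023158 per day.
t_eff = 50.5 × 298 / (50.5 + 298) ≈ 43.182 days.
Remaining = 1790 × (1/2)^(50.4/43.182) = 1790 × (1/2)^1.1671 ≈ 797.09 cpm.

800 cpm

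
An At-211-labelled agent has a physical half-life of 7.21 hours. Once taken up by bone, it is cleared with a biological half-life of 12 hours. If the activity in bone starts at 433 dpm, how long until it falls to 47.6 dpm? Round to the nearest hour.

14 hours

1/t_eff = 1/t_phys + 1/t_biol = 1/7.21 + 1/12 = 0.22203 per hour.
t_eff = 7.21 × 12 / (7.21 + 12) ≈ 4.5039 hours.
n = log₂(433/47.6) ≈ 3.1853; t = 3.1853 × 4.5039 ≈ 14.346 hours.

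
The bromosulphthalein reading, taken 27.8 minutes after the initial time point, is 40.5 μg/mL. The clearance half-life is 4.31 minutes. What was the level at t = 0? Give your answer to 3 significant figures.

3540 μg/mL

Number of half-lives elapsed: n = 27.8/4.31 ≈ 6.4501.
A₀ = A × 2^n = 40.5 × 2^6.4501 = 40.5 × 87.434 ≈ 3541.1 μg/mL.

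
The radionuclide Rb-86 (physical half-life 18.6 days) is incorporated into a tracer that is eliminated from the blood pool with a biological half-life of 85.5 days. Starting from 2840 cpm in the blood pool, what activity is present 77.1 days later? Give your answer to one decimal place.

1/t_eff = 1/t_phys + 1/t_biol = 1/18.6 + 1/85.5 = 0.065459 per day.
t_eff = 18.6 × 85.5 / (18.6 + 85.5) ≈ 15.277 days.
Remaining = 2840 × (1/2)^(77.1/15.277) = 2840 × (1/2)^5.0469 ≈ 85.91 cpm.

85.9 cpm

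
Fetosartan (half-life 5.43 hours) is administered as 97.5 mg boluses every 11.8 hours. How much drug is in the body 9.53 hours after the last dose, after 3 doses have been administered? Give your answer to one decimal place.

36.7 mg

The 3 doses were given 33.13, 21.33, 9.53 hours ago.
Total = 97.5·(1/2)^(33.13/5.43) + 97.5·(1/2)^(21.33/5.43) + 97.5·(1/2)^(9.53/5.43)
      = 1.4201 + 6.4048 + 28.885 ≈ 36.71 mg.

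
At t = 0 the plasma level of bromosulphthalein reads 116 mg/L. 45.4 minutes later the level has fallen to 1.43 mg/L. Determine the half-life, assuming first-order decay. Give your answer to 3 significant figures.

7.16 minutes

A/A₀ = 1.43/116 ≈ 0.012328.
n = log₂(81.119) ≈ 6.342 half-lives elapsed in 45.4 minutes.
t½ = 45.4/6.342 ≈ 7.1587 minutes.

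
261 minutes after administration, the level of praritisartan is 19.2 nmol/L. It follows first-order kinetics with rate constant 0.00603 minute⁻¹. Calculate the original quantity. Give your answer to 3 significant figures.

t½ = ln 2 / λ = 0.69315 / 0.00603 ≈ 114.95 minutes.
Number of half-lives elapsed: n = 261/114.95 ≈ 2.2706.
A₀ = A × 2^n = 19.2 × 2^2.2706 = 19.2 × 4.8251 ≈ 92.642 nmol/L.

92.6 nmol/L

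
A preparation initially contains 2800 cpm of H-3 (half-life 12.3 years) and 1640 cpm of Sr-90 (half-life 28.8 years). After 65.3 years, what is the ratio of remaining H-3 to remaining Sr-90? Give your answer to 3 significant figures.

0.207

H-3: 2800 × (1/2)^(65.3/12.3) = 2800 × (1/2)^5.3089 ≈ 70.633 cpm.
Sr-90: 1640 × (1/2)^(65.3/28.8) = 1640 × (1/2)^2.2674 ≈ 340.64 cpm.
Ratio ≈ 70.633 / 340.64 ≈ 0.20735.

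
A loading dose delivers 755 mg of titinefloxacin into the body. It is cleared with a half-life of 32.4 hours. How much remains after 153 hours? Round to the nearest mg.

Number of half-lives: n = 153/32.4 ≈ 4.7222.
Remaining = 755 × (1/2)^4.7222 = 755 × 0.037885 ≈ 28.603 mg.

29 mg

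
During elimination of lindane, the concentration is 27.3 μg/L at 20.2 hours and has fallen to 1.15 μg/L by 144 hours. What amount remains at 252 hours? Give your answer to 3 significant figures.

Over Δt = 144 − 20.2 = 123.8 hours, the level fell by a factor of 27.3/1.15 ≈ 23.739.
n = log₂(23.739) ≈ 4.5692 half-lives, so t½ = 123.8/4.5692 ≈ 27.094 hours.
From t = 144 to t = 252: 1.15 × (1/2)^((252−144)/27.094) ≈ 0.072573 μg/L.

0.0726 μg/L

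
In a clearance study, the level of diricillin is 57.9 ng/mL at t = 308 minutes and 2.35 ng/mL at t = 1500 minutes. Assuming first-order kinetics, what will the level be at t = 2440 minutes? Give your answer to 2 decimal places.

0.19 ng/mL

Over Δt = 1500 − 308 = 1192 minutes, the level fell by a factor of 57.9/2.35 ≈ 24.638.
n = log₂(24.638) ≈ 4.6228 half-lives, so t½ = 1192/4.6228 ≈ 257.85 minutes.
From t = 1500 to t = 2440: 2.35 × (1/2)^((2440−1500)/257.85) ≈ 0.18778 ng/mL.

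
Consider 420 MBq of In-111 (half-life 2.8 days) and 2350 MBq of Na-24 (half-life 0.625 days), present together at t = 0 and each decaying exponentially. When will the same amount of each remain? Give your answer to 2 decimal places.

2.00 days

Set 420·(1/2)^(t/2.8) = 2350·(1/2)^(t/0.625).
Taking log₂: log₂(420/2350) = t·(1/2.8 − 1/0.625).
log₂(0.17872) = -2.4842; 1/2.8 − 1/0.625 = -1.2429.
t = -2.4842 / -1.2429 ≈ 1.9988 days.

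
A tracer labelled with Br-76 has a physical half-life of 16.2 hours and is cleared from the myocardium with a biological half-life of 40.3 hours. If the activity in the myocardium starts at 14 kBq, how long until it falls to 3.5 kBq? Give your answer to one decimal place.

1/t_eff = 1/t_phys + 1/t_biol = 1/16.2 + 1/40.3 = 0.086542 per hour.
t_eff = 16.2 × 40.3 / (16.2 + 40.3) ≈ 11.555 hours.
n = log₂(14/3.5) ≈ 2; t = 2 × 11.555 ≈ 23.11 hours.

23.1 hours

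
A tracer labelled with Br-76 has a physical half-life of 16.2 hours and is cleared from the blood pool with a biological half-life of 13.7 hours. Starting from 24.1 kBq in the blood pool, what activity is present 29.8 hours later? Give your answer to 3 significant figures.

1.49 kBq

1/t_eff = 1/t_phys + 1/t_biol = 1/16.2 + 1/13.7 = 0.13472 per hour.
t_eff = 16.2 × 13.7 / (16.2 + 13.7) ≈ 7.4227 hours.
Remaining = 24.1 × (1/2)^(29.8/7.4227) = 24.1 × (1/2)^4.0147 ≈ 1.491 kBq.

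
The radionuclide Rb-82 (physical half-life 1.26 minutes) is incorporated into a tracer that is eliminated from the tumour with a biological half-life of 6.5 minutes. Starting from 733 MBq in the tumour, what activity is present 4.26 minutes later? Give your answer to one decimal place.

44.7 MBq

1/t_eff = 1/t_phys + 1/t_biol = 1/1.26 + 1/6.5 = 0.9475 per minute.
t_eff = 1.26 × 6.5 / (1.26 + 6.5) ≈ 1.0554 minutes.
Remaining = 733 × (1/2)^(4.26/1.0554) = 733 × (1/2)^4.0363 ≈ 44.673 MBq.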